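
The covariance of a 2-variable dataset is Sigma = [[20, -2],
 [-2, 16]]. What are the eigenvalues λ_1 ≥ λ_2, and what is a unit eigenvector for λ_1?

Step 1 — characteristic polynomial of 2×2 Sigma:
  det(Sigma - λI) = λ² - trace · λ + det = 0.
  trace = 20 + 16 = 36, det = 20·16 - (-2)² = 316.
Step 2 — discriminant:
  Δ = trace² - 4·det = 1296 - 1264 = 32.
Step 3 — eigenvalues:
  λ = (trace ± √Δ)/2 = (36 ± 5.6569)/2,
  λ_1 = 20.8284,  λ_2 = 15.1716.

Step 4 — unit eigenvector for λ_1: solve (Sigma - λ_1 I)v = 0. First row:
  (20 - 20.8284)·v_x + (-2)·v_y = 0, i.e. (-0.8284)·v_x + (-2)·v_y = 0,
  so v ∝ (b, λ_1 - a) = (-2, 0.8284); multiply by -1 so the first entry is positive: u = (2, -0.8284).
  ||u|| = √((2)² + (-0.8284)²) = √(4.6863) ≈ 2.1648,
  v_1 = u/||u|| ≈ (0.9239, -0.3827) (||v_1|| = 1).

λ_1 = 20.8284,  λ_2 = 15.1716;  v_1 ≈ (0.9239, -0.3827)


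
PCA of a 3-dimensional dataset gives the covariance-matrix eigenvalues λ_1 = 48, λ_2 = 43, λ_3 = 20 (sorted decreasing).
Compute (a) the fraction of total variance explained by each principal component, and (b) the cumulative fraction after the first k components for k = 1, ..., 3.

Step 1 — total variance = trace(Sigma) = Σ λ_i = 48 + 43 + 20 = 111.

Step 2 — fraction explained by component i = λ_i / Σ λ:
  PC1: 48/111 = 0.4324
  PC2: 43/111 = 0.3874
  PC3: 20/111 = 0.1802

Step 3 — cumulative fraction after k components = (λ_1 + ... + λ_k) / Σ λ:
  k = 1: 48/111 = 0.4324
  k = 2: (48 + 43)/111 = 91/111 = 0.8198
  k = 3: (48 + 43 + 20)/111 = 111/111 = 1

Summary (fraction, with percent):

explained: PC1 0.4324 (43.24%), PC2 0.3874 (38.74%), PC3 0.1802 (18.02%);  cumulative: 0.4324, 0.8198, 1


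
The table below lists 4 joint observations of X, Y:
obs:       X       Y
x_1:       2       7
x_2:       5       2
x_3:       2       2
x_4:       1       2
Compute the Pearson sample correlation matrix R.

Step 1 — column means:
  mean(X) = (2 + 5 + 2 + 1) / 4 = 10/4 = 2.5
  mean(Y) = (7 + 2 + 2 + 2) / 4 = 13/4 = 3.25

Step 2 — sample variances and covariances s[i,j] = (1/(n-1)) · Σ_k (x_{k,i} - mean_i) · (x_{k,j} - mean_j), with n-1 = 3:
  s[X,X] = ((-0.5)·(-0.5) + (2.5)·(2.5) + (-0.5)·(-0.5) + (-1.5)·(-1.5)) / 3 = 9/3 = 3
  s[X,Y] = ((-0.5)·(3.75) + (2.5)·(-1.25) + (-0.5)·(-1.25) + (-1.5)·(-1.25)) / 3 = -2.5/3 = -0.8333
  s[Y,Y] = ((3.75)·(3.75) + (-1.25)·(-1.25) + (-1.25)·(-1.25) + (-1.25)·(-1.25)) / 3 = 18.75/3 = 6.25
  Sample standard deviations s_i = √(s[i,i]):
  s(X) = √(3) = 1.7321
  s(Y) = √(6.25) = 2.5

Step 3 — r_{ij} = s_{ij} / (s_i · s_j):
  r[X,X] = 1 (diagonal).
  r[X,Y] = -0.8333 / (1.7321 · 2.5) = -0.8333 / 4.3301 = -0.1925
  r[Y,Y] = 1 (diagonal).

R is symmetric with unit diagonal. Assembling:

R = [[1, -0.1925],
 [-0.1925, 1]]


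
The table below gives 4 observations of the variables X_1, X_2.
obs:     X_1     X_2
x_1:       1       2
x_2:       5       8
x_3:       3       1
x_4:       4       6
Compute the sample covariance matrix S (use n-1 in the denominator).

Step 1 — column means:
  mean(X_1) = (1 + 5 + 3 + 4) / 4 = 13/4 = 3.25
  mean(X_2) = (2 + 8 + 1 + 6) / 4 = 17/4 = 4.25

Step 2 — sample covariance S[i,j] = (1/(n-1)) · Σ_k (x_{k,i} - mean_i) · (x_{k,j} - mean_j), with n-1 = 3.
  S[X_1,X_1] = ((-2.25)·(-2.25) + (1.75)·(1.75) + (-0.25)·(-0.25) + (0.75)·(0.75)) / 3 = 8.75/3 = 2.9167
  S[X_1,X_2] = ((-2.25)·(-2.25) + (1.75)·(3.75) + (-0.25)·(-3.25) + (0.75)·(1.75)) / 3 = 13.75/3 = 4.5833
  S[X_2,X_2] = ((-2.25)·(-2.25) + (3.75)·(3.75) + (-3.25)·(-3.25) + (1.75)·(1.75)) / 3 = 32.75/3 = 10.9167

S is symmetric (S[j,i] = S[i,j]). Assembling:

S = [[2.9167, 4.5833],
 [4.5833, 10.9167]]


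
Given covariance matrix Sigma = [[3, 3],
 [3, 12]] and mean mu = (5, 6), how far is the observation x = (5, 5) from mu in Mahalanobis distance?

Step 1 — centre the observation: (x - mu) = (0, -1).

Step 2 — invert Sigma. det(Sigma) = 3·12 - (3)² = 27.
  Sigma^{-1} = (1/det) · [[d, -b], [-b, a]] = [[0.4444, -0.1111],
 [-0.1111, 0.1111]].

Step 3 — form the quadratic (x - mu)^T · Sigma^{-1} · (x - mu):
  Sigma^{-1} · (x - mu) = (0.1111, -0.1111).
  (x - mu)^T · [Sigma^{-1} · (x - mu)] = (0)·(0.1111) + (-1)·(-0.1111) = 0.1111.

Step 4 — take square root: d = √(0.1111) ≈ 0.3333.

d(x, mu) = √(0.1111) ≈ 0.3333


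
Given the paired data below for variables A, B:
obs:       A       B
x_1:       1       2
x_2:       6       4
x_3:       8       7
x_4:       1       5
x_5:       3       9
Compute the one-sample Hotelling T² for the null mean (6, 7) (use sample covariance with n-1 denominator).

Step 1 — sample mean vector:
  mean(A) = (1 + 6 + 8 + 1 + 3) / 5 = 19/5 = 3.8
  mean(B) = (2 + 4 + 7 + 5 + 9) / 5 = 27/5 = 5.4
  x̄ = (3.8, 5.4),  deviation x̄ - mu_0 = (3.8, 5.4) - (6, 7) = (-2.2, -1.6).

Step 2 — sample covariance matrix, S[i,j] = (1/(n-1)) · Σ_k (x_{k,i} - mean_i) · (x_{k,j} - mean_j), divisor n-1 = 4:
  S[A,A] = ((-2.8)·(-2.8) + (2.2)·(2.2) + (4.2)·(4.2) + (-2.8)·(-2.8) + (-0.8)·(-0.8)) / 4 = 38.8/4 = 9.7
  S[A,B] = ((-2.8)·(-3.4) + (2.2)·(-1.4) + (4.2)·(1.6) + (-2.8)·(-0.4) + (-0.8)·(3.6)) / 4 = 11.4/4 = 2.85
  S[B,B] = ((-3.4)·(-3.4) + (-1.4)·(-1.4) + (1.6)·(1.6) + (-0.4)·(-0.4) + (3.6)·(3.6)) / 4 = 29.2/4 = 7.3
  S = [[9.7, 2.85],
 [2.85, 7.3]].

Step 3 — invert S. det(S) = 9.7·7.3 - (2.85)² = 62.6875.
  S^{-1} = (1/det) · [[d, -b], [-b, a]] = [[0.1165, -0.0455],
 [-0.0455, 0.1547]].

Step 4 — quadratic form (x̄ - mu_0)^T · S^{-1} · (x̄ - mu_0):
  S^{-1} · (x̄ - mu_0) = (-0.1834, -0.1476),
  (x̄ - mu_0)^T · [...] = (-2.2)·(-0.1834) + (-1.6)·(-0.1476) = 0.6397.

Step 5 — scale by n: T² = 5 · 0.6397 = 3.1984.

T² ≈ 3.1984


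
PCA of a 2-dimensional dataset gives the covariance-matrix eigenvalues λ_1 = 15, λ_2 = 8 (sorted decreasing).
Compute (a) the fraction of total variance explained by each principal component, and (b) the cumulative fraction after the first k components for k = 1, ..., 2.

Step 1 — total variance = trace(Sigma) = Σ λ_i = 15 + 8 = 23.

Step 2 — fraction explained by component i = λ_i / Σ λ:
  PC1: 15/23 = 0.6522
  PC2: 8/23 = 0.3478

Step 3 — cumulative fraction after k components = (λ_1 + ... + λ_k) / Σ λ:
  k = 1: 15/23 = 0.6522
  k = 2: (15 + 8)/23 = 23/23 = 1

Summary (fraction, with percent):

explained: PC1 0.6522 (65.22%), PC2 0.3478 (34.78%);  cumulative: 0.6522, 1


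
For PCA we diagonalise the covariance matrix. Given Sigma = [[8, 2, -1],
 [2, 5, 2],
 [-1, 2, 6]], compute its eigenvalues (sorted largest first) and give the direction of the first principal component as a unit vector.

Step 1 — characteristic polynomial p(λ) = det(λI - Sigma) = λ³ - tr·λ² + c_1·λ - det, where tr = trace, c_1 = sum of the principal 2×2 minors, det = det(Sigma):
  tr = 8 + 5 + 6 = 19,
  c_1 = (8·5 - (2)²) + (8·6 - (-1)²) + (5·6 - (2)²) = 36 + 47 + 26 = 109,
  det = 8·(5·6 - (2)²) - (2)·((2)·6 - (2)·(-1)) + (-1)·((2)·(2) - 5·(-1)) = 8·(26) - (2)·(14) + (-1)·(9) = 171.
  So p(λ) = λ³ - 19λ² + 109λ - 171.
Step 2 — look for an integer root (rational root theorem: any rational root is an integer divisor of 171). Testing λ = 9:
  p(9) = 729 - 1539 + 981 - 171 = 0  ✓
  Dividing out (λ - 9): p(λ) = (λ - 9)(λ² - 10λ + 19).
Step 3 — remaining eigenvalues from the quadratic λ² - 10λ + 19 = 0:
  Δ = 10² - 4·19 = 100 - 76 = 24,  λ = (10 ± √24)/2 = (10 ± 4.899)/2 ≈ 7.4495 or 2.5505.
  Sorted: λ_1 = 9,  λ_2 = 7.4495,  λ_3 = 2.5505  (check: sum = 19 = tr ✓).

Step 4 — unit eigenvector for λ_1 = 9: v spans the null space of (Sigma - λ_1 I), whose rows are
  r_1 = (-1, 2, -1),  r_2 = (2, -4, 2),  r_3 = (-1, 2, -3).
  v is orthogonal to every row, so take v ∝ r_1 × r_3 = ((2)·(-3) - (-1)·(2), (-1)·(-1) - (-1)·(-3), (-1)·(2) - (2)·(-1)) = (-4, -2, 0).
  Rescale (divide by 2; multiply by -1 so the first nonzero entry is positive): u = (2, 1, 0).
  ||u|| = √((2)² + (1)² + (0)²) = √(5) ≈ 2.2361,  v_1 = u/||u|| ≈ (0.8944, 0.4472, 0) (||v_1|| = 1).

λ_1 = 9,  λ_2 = 7.4495,  λ_3 = 2.5505;  v_1 ≈ (0.8944, 0.4472, 0)


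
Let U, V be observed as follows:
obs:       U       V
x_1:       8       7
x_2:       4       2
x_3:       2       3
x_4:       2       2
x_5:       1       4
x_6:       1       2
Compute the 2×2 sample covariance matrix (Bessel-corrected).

Step 1 — column means:
  mean(U) = (8 + 4 + 2 + 2 + 1 + 1) / 6 = 18/6 = 3
  mean(V) = (7 + 2 + 3 + 2 + 4 + 2) / 6 = 20/6 = 3.3333

Step 2 — sample covariance S[i,j] = (1/(n-1)) · Σ_k (x_{k,i} - mean_i) · (x_{k,j} - mean_j), with n-1 = 5.
  S[U,U] = ((5)·(5) + (1)·(1) + (-1)·(-1) + (-1)·(-1) + (-2)·(-2) + (-2)·(-2)) / 5 = 36/5 = 7.2
  S[U,V] = ((5)·(3.6667) + (1)·(-1.3333) + (-1)·(-0.3333) + (-1)·(-1.3333) + (-2)·(0.6667) + (-2)·(-1.3333)) / 5 = 20/5 = 4
  S[V,V] = ((3.6667)·(3.6667) + (-1.3333)·(-1.3333) + (-0.3333)·(-0.3333) + (-1.3333)·(-1.3333) + (0.6667)·(0.6667) + (-1.3333)·(-1.3333)) / 5 = 19.3333/5 = 3.8667

S is symmetric (S[j,i] = S[i,j]). Assembling:

S = [[7.2, 4],
 [4, 3.8667]]


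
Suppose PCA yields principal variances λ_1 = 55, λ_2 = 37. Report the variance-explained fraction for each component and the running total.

Step 1 — total variance = trace(Sigma) = Σ λ_i = 55 + 37 = 92.

Step 2 — fraction explained by component i = λ_i / Σ λ:
  PC1: 55/92 = 0.5978
  PC2: 37/92 = 0.4022

Step 3 — cumulative fraction after k components = (λ_1 + ... + λ_k) / Σ λ:
  k = 1: 55/92 = 0.5978
  k = 2: (55 + 37)/92 = 92/92 = 1

Summary (fraction, with percent):

explained: PC1 0.5978 (59.78%), PC2 0.4022 (40.22%);  cumulative: 0.5978, 1


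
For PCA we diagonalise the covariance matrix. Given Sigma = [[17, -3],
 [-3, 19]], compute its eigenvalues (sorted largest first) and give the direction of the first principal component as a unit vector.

Step 1 — characteristic polynomial of 2×2 Sigma:
  det(Sigma - λI) = λ² - trace · λ + det = 0.
  trace = 17 + 19 = 36, det = 17·19 - (-3)² = 314.
Step 2 — discriminant:
  Δ = trace² - 4·det = 1296 - 1256 = 40.
Step 3 — eigenvalues:
  λ = (trace ± √Δ)/2 = (36 ± 6.3246)/2,
  λ_1 = 21.1623,  λ_2 = 14.8377.

Step 4 — unit eigenvector for λ_1: solve (Sigma - λ_1 I)v = 0. First row:
  (17 - 21.1623)·v_x + (-3)·v_y = 0, i.e. (-4.1623)·v_x + (-3)·v_y = 0,
  so v ∝ (b, λ_1 - a) = (-3, 4.1623); multiply by -1 so the first entry is positive: u = (3, -4.1623).
  ||u|| = √((3)² + (-4.1623)²) = √(26.3246) ≈ 5.1307,
  v_1 = u/||u|| ≈ (0.5847, -0.8112) (||v_1|| = 1).

λ_1 = 21.1623,  λ_2 = 14.8377;  v_1 ≈ (0.5847, -0.8112)


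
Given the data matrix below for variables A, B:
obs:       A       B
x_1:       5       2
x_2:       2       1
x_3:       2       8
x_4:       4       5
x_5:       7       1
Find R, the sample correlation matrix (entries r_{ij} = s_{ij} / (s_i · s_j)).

Step 1 — column means:
  mean(A) = (5 + 2 + 2 + 4 + 7) / 5 = 20/5 = 4
  mean(B) = (2 + 1 + 8 + 5 + 1) / 5 = 17/5 = 3.4

Step 2 — sample variances and covariances s[i,j] = (1/(n-1)) · Σ_k (x_{k,i} - mean_i) · (x_{k,j} - mean_j), with n-1 = 4:
  s[A,A] = ((1)·(1) + (-2)·(-2) + (-2)·(-2) + (0)·(0) + (3)·(3)) / 4 = 18/4 = 4.5
  s[A,B] = ((1)·(-1.4) + (-2)·(-2.4) + (-2)·(4.6) + (0)·(1.6) + (3)·(-2.4)) / 4 = -13/4 = -3.25
  s[B,B] = ((-1.4)·(-1.4) + (-2.4)·(-2.4) + (4.6)·(4.6) + (1.6)·(1.6) + (-2.4)·(-2.4)) / 4 = 37.2/4 = 9.3
  Sample standard deviations s_i = √(s[i,i]):
  s(A) = √(4.5) = 2.1213
  s(B) = √(9.3) = 3.0496

Step 3 — r_{ij} = s_{ij} / (s_i · s_j):
  r[A,A] = 1 (diagonal).
  r[A,B] = -3.25 / (2.1213 · 3.0496) = -3.25 / 6.4692 = -0.5024
  r[B,B] = 1 (diagonal).

R is symmetric with unit diagonal. Assembling:

R = [[1, -0.5024],
 [-0.5024, 1]]


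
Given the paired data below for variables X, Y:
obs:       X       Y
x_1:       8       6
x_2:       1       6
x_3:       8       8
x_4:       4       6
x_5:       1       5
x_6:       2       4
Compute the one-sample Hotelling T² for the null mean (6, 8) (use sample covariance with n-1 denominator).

Step 1 — sample mean vector:
  mean(X) = (8 + 1 + 8 + 4 + 1 + 2) / 6 = 24/6 = 4
  mean(Y) = (6 + 6 + 8 + 6 + 5 + 4) / 6 = 35/6 = 5.8333
  x̄ = (4, 5.8333),  deviation x̄ - mu_0 = (4, 5.8333) - (6, 8) = (-2, -2.1667).

Step 2 — sample covariance matrix, S[i,j] = (1/(n-1)) · Σ_k (x_{k,i} - mean_i) · (x_{k,j} - mean_j), divisor n-1 = 5:
  S[X,X] = ((4)·(4) + (-3)·(-3) + (4)·(4) + (0)·(0) + (-3)·(-3) + (-2)·(-2)) / 5 = 54/5 = 10.8
  S[X,Y] = ((4)·(0.1667) + (-3)·(0.1667) + (4)·(2.1667) + (0)·(0.1667) + (-3)·(-0.8333) + (-2)·(-1.8333)) / 5 = 15/5 = 3
  S[Y,Y] = ((0.1667)·(0.1667) + (0.1667)·(0.1667) + (2.1667)·(2.1667) + (0.1667)·(0.1667) + (-0.8333)·(-0.8333) + (-1.8333)·(-1.8333)) / 5 = 8.8333/5 = 1.7667
  S = [[10.8, 3],
 [3, 1.7667]].

Step 3 — invert S. det(S) = 10.8·1.7667 - (3)² = 10.08.
  S^{-1} = (1/det) · [[d, -b], [-b, a]] = [[0.1753, -0.2976],
 [-0.2976, 1.0714]].

Step 4 — quadratic form (x̄ - mu_0)^T · S^{-1} · (x̄ - mu_0):
  S^{-1} · (x̄ - mu_0) = (0.2943, -1.7262),
  (x̄ - mu_0)^T · [...] = (-2)·(0.2943) + (-2.1667)·(-1.7262) = 3.1515.

Step 5 — scale by n: T² = 6 · 3.1515 = 18.9087.

T² ≈ 18.9087


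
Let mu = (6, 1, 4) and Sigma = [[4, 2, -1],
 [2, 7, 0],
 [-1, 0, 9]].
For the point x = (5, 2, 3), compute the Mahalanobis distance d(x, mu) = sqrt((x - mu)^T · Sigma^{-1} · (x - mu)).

Step 1 — centre the observation: (x - mu) = (-1, 1, -1).

Step 2 — invert Sigma (cofactor / det for 3×3, or solve directly):
  Sigma^{-1} = [[0.3014, -0.0861, 0.0335],
 [-0.0861, 0.1675, -0.0096],
 [0.0335, -0.0096, 0.1148]].

Step 3 — form the quadratic (x - mu)^T · Sigma^{-1} · (x - mu):
  Sigma^{-1} · (x - mu) = (-0.4211, 0.2632, -0.1579).
  (x - mu)^T · [Sigma^{-1} · (x - mu)] = (-1)·(-0.4211) + (1)·(0.2632) + (-1)·(-0.1579) = 0.8421.

Step 4 — take square root: d = √(0.8421) ≈ 0.9177.

d(x, mu) = √(0.8421) ≈ 0.9177


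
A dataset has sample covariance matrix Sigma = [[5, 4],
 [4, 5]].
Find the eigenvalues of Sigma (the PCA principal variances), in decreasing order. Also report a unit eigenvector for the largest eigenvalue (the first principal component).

Step 1 — characteristic polynomial of 2×2 Sigma:
  det(Sigma - λI) = λ² - trace · λ + det = 0.
  trace = 5 + 5 = 10, det = 5·5 - (4)² = 9.
Step 2 — discriminant:
  Δ = trace² - 4·det = 100 - 36 = 64.
Step 3 — eigenvalues:
  λ = (trace ± √Δ)/2 = (10 ± 8)/2,
  λ_1 = 9,  λ_2 = 1.

Step 4 — unit eigenvector for λ_1: solve (Sigma - λ_1 I)v = 0. First row:
  (5 - 9)·v_x + (4)·v_y = 0, i.e. (-4)·v_x + (4)·v_y = 0,
  so v ∝ (b, λ_1 - a) = (4, 4) = u.
  ||u|| = √((4)² + (4)²) = √(32) ≈ 5.6569,
  v_1 = u/||u|| ≈ (0.7071, 0.7071) (||v_1|| = 1).

λ_1 = 9,  λ_2 = 1;  v_1 ≈ (0.7071, 0.7071)


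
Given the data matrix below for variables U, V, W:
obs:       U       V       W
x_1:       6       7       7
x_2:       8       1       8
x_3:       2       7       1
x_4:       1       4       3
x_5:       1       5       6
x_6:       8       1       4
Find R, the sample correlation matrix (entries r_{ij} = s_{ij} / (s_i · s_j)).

Step 1 — column means:
  mean(U) = (6 + 8 + 2 + 1 + 1 + 8) / 6 = 26/6 = 4.3333
  mean(V) = (7 + 1 + 7 + 4 + 5 + 1) / 6 = 25/6 = 4.1667
  mean(W) = (7 + 8 + 1 + 3 + 6 + 4) / 6 = 29/6 = 4.8333

Step 2 — sample variances and covariances s[i,j] = (1/(n-1)) · Σ_k (x_{k,i} - mean_i) · (x_{k,j} - mean_j), with n-1 = 5:
  s[U,U] = ((1.6667)·(1.6667) + (3.6667)·(3.6667) + (-2.3333)·(-2.3333) + (-3.3333)·(-3.3333) + (-3.3333)·(-3.3333) + (3.6667)·(3.6667)) / 5 = 57.3333/5 = 11.4667
  s[U,V] = ((1.6667)·(2.8333) + (3.6667)·(-3.1667) + (-2.3333)·(2.8333) + (-3.3333)·(-0.1667) + (-3.3333)·(0.8333) + (3.6667)·(-3.1667)) / 5 = -27.3333/5 = -5.4667
  s[U,W] = ((1.6667)·(2.1667) + (3.6667)·(3.1667) + (-2.3333)·(-3.8333) + (-3.3333)·(-1.8333) + (-3.3333)·(1.1667) + (3.6667)·(-0.8333)) / 5 = 23.3333/5 = 4.6667
  s[V,V] = ((2.8333)·(2.8333) + (-3.1667)·(-3.1667) + (2.8333)·(2.8333) + (-0.1667)·(-0.1667) + (0.8333)·(0.8333) + (-3.1667)·(-3.1667)) / 5 = 36.8333/5 = 7.3667
  s[V,W] = ((2.8333)·(2.1667) + (-3.1667)·(3.1667) + (2.8333)·(-3.8333) + (-0.1667)·(-1.8333) + (0.8333)·(1.1667) + (-3.1667)·(-0.8333)) / 5 = -10.8333/5 = -2.1667
  s[W,W] = ((2.1667)·(2.1667) + (3.1667)·(3.1667) + (-3.8333)·(-3.8333) + (-1.8333)·(-1.8333) + (1.1667)·(1.1667) + (-0.8333)·(-0.8333)) / 5 = 34.8333/5 = 6.9667
  Sample standard deviations s_i = √(s[i,i]):
  s(U) = √(11.4667) = 3.3862
  s(V) = √(7.3667) = 2.7142
  s(W) = √(6.9667) = 2.6394

Step 3 — r_{ij} = s_{ij} / (s_i · s_j):
  r[U,U] = 1 (diagonal).
  r[U,V] = -5.4667 / (3.3862 · 2.7142) = -5.4667 / 9.1908 = -0.5948
  r[U,W] = 4.6667 / (3.3862 · 2.6394) = 4.6667 / 8.9378 = 0.5221
  r[V,V] = 1 (diagonal).
  r[V,W] = -2.1667 / (2.7142 · 2.6394) = -2.1667 / 7.1639 = -0.3024
  r[W,W] = 1 (diagonal).

R is symmetric with unit diagonal. Assembling:

R = [[1, -0.5948, 0.5221],
 [-0.5948, 1, -0.3024],
 [0.5221, -0.3024, 1]]


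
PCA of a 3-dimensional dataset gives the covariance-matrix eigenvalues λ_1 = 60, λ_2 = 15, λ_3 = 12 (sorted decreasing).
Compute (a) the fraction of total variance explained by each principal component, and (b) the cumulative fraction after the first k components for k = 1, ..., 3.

Step 1 — total variance = trace(Sigma) = Σ λ_i = 60 + 15 + 12 = 87.

Step 2 — fraction explained by component i = λ_i / Σ λ:
  PC1: 60/87 = 0.6897
  PC2: 15/87 = 0.1724
  PC3: 12/87 = 0.1379

Step 3 — cumulative fraction after k components = (λ_1 + ... + λ_k) / Σ λ:
  k = 1: 60/87 = 0.6897
  k = 2: (60 + 15)/87 = 75/87 = 0.8621
  k = 3: (60 + 15 + 12)/87 = 87/87 = 1

Summary (fraction, with percent):

explained: PC1 0.6897 (68.97%), PC2 0.1724 (17.24%), PC3 0.1379 (13.79%);  cumulative: 0.6897, 0.8621, 1


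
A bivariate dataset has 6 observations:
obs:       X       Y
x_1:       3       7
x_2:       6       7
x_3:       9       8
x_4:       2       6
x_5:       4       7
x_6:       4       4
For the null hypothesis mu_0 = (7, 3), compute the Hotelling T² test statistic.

Step 1 — sample mean vector:
  mean(X) = (3 + 6 + 9 + 2 + 4 + 4) / 6 = 28/6 = 4.6667
  mean(Y) = (7 + 7 + 8 + 6 + 7 + 4) / 6 = 39/6 = 6.5
  x̄ = (4.6667, 6.5),  deviation x̄ - mu_0 = (4.6667, 6.5) - (7, 3) = (-2.3333, 3.5).

Step 2 — sample covariance matrix, S[i,j] = (1/(n-1)) · Σ_k (x_{k,i} - mean_i) · (x_{k,j} - mean_j), divisor n-1 = 5:
  S[X,X] = ((-1.6667)·(-1.6667) + (1.3333)·(1.3333) + (4.3333)·(4.3333) + (-2.6667)·(-2.6667) + (-0.6667)·(-0.6667) + (-0.6667)·(-0.6667)) / 5 = 31.3333/5 = 6.2667
  S[X,Y] = ((-1.6667)·(0.5) + (1.3333)·(0.5) + (4.3333)·(1.5) + (-2.6667)·(-0.5) + (-0.6667)·(0.5) + (-0.6667)·(-2.5)) / 5 = 9/5 = 1.8
  S[Y,Y] = ((0.5)·(0.5) + (0.5)·(0.5) + (1.5)·(1.5) + (-0.5)·(-0.5) + (0.5)·(0.5) + (-2.5)·(-2.5)) / 5 = 9.5/5 = 1.9
  S = [[6.2667, 1.8],
 [1.8, 1.9]].

Step 3 — invert S. det(S) = 6.2667·1.9 - (1.8)² = 8.6667.
  S^{-1} = (1/det) · [[d, -b], [-b, a]] = [[0.2192, -0.2077],
 [-0.2077, 0.7231]].

Step 4 — quadratic form (x̄ - mu_0)^T · S^{-1} · (x̄ - mu_0):
  S^{-1} · (x̄ - mu_0) = (-1.2385, 3.0154),
  (x̄ - mu_0)^T · [...] = (-2.3333)·(-1.2385) + (3.5)·(3.0154) = 13.4436.

Step 5 — scale by n: T² = 6 · 13.4436 = 80.6615.

T² ≈ 80.6615


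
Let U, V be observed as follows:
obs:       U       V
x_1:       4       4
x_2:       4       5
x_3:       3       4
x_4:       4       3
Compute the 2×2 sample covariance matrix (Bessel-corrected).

Step 1 — column means:
  mean(U) = (4 + 4 + 3 + 4) / 4 = 15/4 = 3.75
  mean(V) = (4 + 5 + 4 + 3) / 4 = 16/4 = 4

Step 2 — sample covariance S[i,j] = (1/(n-1)) · Σ_k (x_{k,i} - mean_i) · (x_{k,j} - mean_j), with n-1 = 3.
  S[U,U] = ((0.25)·(0.25) + (0.25)·(0.25) + (-0.75)·(-0.75) + (0.25)·(0.25)) / 3 = 0.75/3 = 0.25
  S[U,V] = ((0.25)·(0) + (0.25)·(1) + (-0.75)·(0) + (0.25)·(-1)) / 3 = 0/3 = 0
  S[V,V] = ((0)·(0) + (1)·(1) + (0)·(0) + (-1)·(-1)) / 3 = 2/3 = 0.6667

S is symmetric (S[j,i] = S[i,j]). Assembling:

S = [[0.25, 0],
 [0, 0.6667]]


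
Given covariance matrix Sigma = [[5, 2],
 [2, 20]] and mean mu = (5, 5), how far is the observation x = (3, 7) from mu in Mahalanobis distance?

Step 1 — centre the observation: (x - mu) = (-2, 2).

Step 2 — invert Sigma. det(Sigma) = 5·20 - (2)² = 96.
  Sigma^{-1} = (1/det) · [[d, -b], [-b, a]] = [[0.2083, -0.0208],
 [-0.0208, 0.0521]].

Step 3 — form the quadratic (x - mu)^T · Sigma^{-1} · (x - mu):
  Sigma^{-1} · (x - mu) = (-0.4583, 0.1458).
  (x - mu)^T · [Sigma^{-1} · (x - mu)] = (-2)·(-0.4583) + (2)·(0.1458) = 1.2083.

Step 4 — take square root: d = √(1.2083) ≈ 1.0992.

d(x, mu) = √(1.2083) ≈ 1.0992


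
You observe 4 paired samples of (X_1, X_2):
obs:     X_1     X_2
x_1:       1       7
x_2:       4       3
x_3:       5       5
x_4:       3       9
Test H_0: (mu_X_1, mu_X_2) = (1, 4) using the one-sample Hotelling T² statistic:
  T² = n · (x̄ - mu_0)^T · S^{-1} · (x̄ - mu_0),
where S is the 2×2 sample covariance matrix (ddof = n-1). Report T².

Step 1 — sample mean vector:
  mean(X_1) = (1 + 4 + 5 + 3) / 4 = 13/4 = 3.25
  mean(X_2) = (7 + 3 + 5 + 9) / 4 = 24/4 = 6
  x̄ = (3.25, 6),  deviation x̄ - mu_0 = (3.25, 6) - (1, 4) = (2.25, 2).

Step 2 — sample covariance matrix, S[i,j] = (1/(n-1)) · Σ_k (x_{k,i} - mean_i) · (x_{k,j} - mean_j), divisor n-1 = 3:
  S[X_1,X_1] = ((-2.25)·(-2.25) + (0.75)·(0.75) + (1.75)·(1.75) + (-0.25)·(-0.25)) / 3 = 8.75/3 = 2.9167
  S[X_1,X_2] = ((-2.25)·(1) + (0.75)·(-3) + (1.75)·(-1) + (-0.25)·(3)) / 3 = -7/3 = -2.3333
  S[X_2,X_2] = ((1)·(1) + (-3)·(-3) + (-1)·(-1) + (3)·(3)) / 3 = 20/3 = 6.6667
  S = [[2.9167, -2.3333],
 [-2.3333, 6.6667]].

Step 3 — invert S. det(S) = 2.9167·6.6667 - (-2.3333)² = 14.
  S^{-1} = (1/det) · [[d, -b], [-b, a]] = [[0.4762, 0.1667],
 [0.1667, 0.2083]].

Step 4 — quadratic form (x̄ - mu_0)^T · S^{-1} · (x̄ - mu_0):
  S^{-1} · (x̄ - mu_0) = (1.4048, 0.7917),
  (x̄ - mu_0)^T · [...] = (2.25)·(1.4048) + (2)·(0.7917) = 4.744.

Step 5 — scale by n: T² = 4 · 4.744 = 18.9762.

T² ≈ 18.9762


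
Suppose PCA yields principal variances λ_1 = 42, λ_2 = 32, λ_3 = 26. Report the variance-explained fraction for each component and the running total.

Step 1 — total variance = trace(Sigma) = Σ λ_i = 42 + 32 + 26 = 100.

Step 2 — fraction explained by component i = λ_i / Σ λ:
  PC1: 42/100 = 0.42
  PC2: 32/100 = 0.32
  PC3: 26/100 = 0.26

Step 3 — cumulative fraction after k components = (λ_1 + ... + λ_k) / Σ λ:
  k = 1: 42/100 = 0.42
  k = 2: (42 + 32)/100 = 74/100 = 0.74
  k = 3: (42 + 32 + 26)/100 = 100/100 = 1

Summary (fraction, with percent):

explained: PC1 0.42 (42%), PC2 0.32 (32%), PC3 0.26 (26%);  cumulative: 0.42, 0.74, 1


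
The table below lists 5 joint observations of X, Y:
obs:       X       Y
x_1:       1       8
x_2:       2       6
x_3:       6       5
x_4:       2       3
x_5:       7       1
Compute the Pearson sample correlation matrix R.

Step 1 — column means:
  mean(X) = (1 + 2 + 6 + 2 + 7) / 5 = 18/5 = 3.6
  mean(Y) = (8 + 6 + 5 + 3 + 1) / 5 = 23/5 = 4.6

Step 2 — sample variances and covariances s[i,j] = (1/(n-1)) · Σ_k (x_{k,i} - mean_i) · (x_{k,j} - mean_j), with n-1 = 4:
  s[X,X] = ((-2.6)·(-2.6) + (-1.6)·(-1.6) + (2.4)·(2.4) + (-1.6)·(-1.6) + (3.4)·(3.4)) / 4 = 29.2/4 = 7.3
  s[X,Y] = ((-2.6)·(3.4) + (-1.6)·(1.4) + (2.4)·(0.4) + (-1.6)·(-1.6) + (3.4)·(-3.6)) / 4 = -19.8/4 = -4.95
  s[Y,Y] = ((3.4)·(3.4) + (1.4)·(1.4) + (0.4)·(0.4) + (-1.6)·(-1.6) + (-3.6)·(-3.6)) / 4 = 29.2/4 = 7.3
  Sample standard deviations s_i = √(s[i,i]):
  s(X) = √(7.3) = 2.7019
  s(Y) = √(7.3) = 2.7019

Step 3 — r_{ij} = s_{ij} / (s_i · s_j):
  r[X,X] = 1 (diagonal).
  r[X,Y] = -4.95 / (2.7019 · 2.7019) = -4.95 / 7.3 = -0.6781
  r[Y,Y] = 1 (diagonal).

R is symmetric with unit diagonal. Assembling:

R = [[1, -0.6781],
 [-0.6781, 1]]


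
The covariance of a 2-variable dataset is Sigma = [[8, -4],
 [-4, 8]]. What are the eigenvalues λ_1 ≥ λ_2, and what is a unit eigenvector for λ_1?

Step 1 — characteristic polynomial of 2×2 Sigma:
  det(Sigma - λI) = λ² - trace · λ + det = 0.
  trace = 8 + 8 = 16, det = 8·8 - (-4)² = 48.
Step 2 — discriminant:
  Δ = trace² - 4·det = 256 - 192 = 64.
Step 3 — eigenvalues:
  λ = (trace ± √Δ)/2 = (16 ± 8)/2,
  λ_1 = 12,  λ_2 = 4.

Step 4 — unit eigenvector for λ_1: solve (Sigma - λ_1 I)v = 0. First row:
  (8 - 12)·v_x + (-4)·v_y = 0, i.e. (-4)·v_x + (-4)·v_y = 0,
  so v ∝ (b, λ_1 - a) = (-4, 4); multiply by -1 so the first entry is positive: u = (4, -4).
  ||u|| = √((4)² + (-4)²) = √(32) ≈ 5.6569,
  v_1 = u/||u|| ≈ (0.7071, -0.7071) (||v_1|| = 1).

λ_1 = 12,  λ_2 = 4;  v_1 ≈ (0.7071, -0.7071)


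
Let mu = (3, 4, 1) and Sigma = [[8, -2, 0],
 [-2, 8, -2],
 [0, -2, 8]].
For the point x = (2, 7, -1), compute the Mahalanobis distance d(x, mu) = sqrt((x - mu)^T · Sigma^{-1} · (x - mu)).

Step 1 — centre the observation: (x - mu) = (-1, 3, -2).

Step 2 — invert Sigma (cofactor / det for 3×3, or solve directly):
  Sigma^{-1} = [[0.1339, 0.0357, 0.0089],
 [0.0357, 0.1429, 0.0357],
 [0.0089, 0.0357, 0.1339]].

Step 3 — form the quadratic (x - mu)^T · Sigma^{-1} · (x - mu):
  Sigma^{-1} · (x - mu) = (-0.0446, 0.3214, -0.1696).
  (x - mu)^T · [Sigma^{-1} · (x - mu)] = (-1)·(-0.0446) + (3)·(0.3214) + (-2)·(-0.1696) = 1.3482.

Step 4 — take square root: d = √(1.3482) ≈ 1.1611.

d(x, mu) = √(1.3482) ≈ 1.1611


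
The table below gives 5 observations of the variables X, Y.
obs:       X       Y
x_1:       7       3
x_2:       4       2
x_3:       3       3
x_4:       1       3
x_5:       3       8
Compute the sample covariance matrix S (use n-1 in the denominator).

Step 1 — column means:
  mean(X) = (7 + 4 + 3 + 1 + 3) / 5 = 18/5 = 3.6
  mean(Y) = (3 + 2 + 3 + 3 + 8) / 5 = 19/5 = 3.8

Step 2 — sample covariance S[i,j] = (1/(n-1)) · Σ_k (x_{k,i} - mean_i) · (x_{k,j} - mean_j), with n-1 = 4.
  S[X,X] = ((3.4)·(3.4) + (0.4)·(0.4) + (-0.6)·(-0.6) + (-2.6)·(-2.6) + (-0.6)·(-0.6)) / 4 = 19.2/4 = 4.8
  S[X,Y] = ((3.4)·(-0.8) + (0.4)·(-1.8) + (-0.6)·(-0.8) + (-2.6)·(-0.8) + (-0.6)·(4.2)) / 4 = -3.4/4 = -0.85
  S[Y,Y] = ((-0.8)·(-0.8) + (-1.8)·(-1.8) + (-0.8)·(-0.8) + (-0.8)·(-0.8) + (4.2)·(4.2)) / 4 = 22.8/4 = 5.7

S is symmetric (S[j,i] = S[i,j]). Assembling:

S = [[4.8, -0.85],
 [-0.85, 5.7]]


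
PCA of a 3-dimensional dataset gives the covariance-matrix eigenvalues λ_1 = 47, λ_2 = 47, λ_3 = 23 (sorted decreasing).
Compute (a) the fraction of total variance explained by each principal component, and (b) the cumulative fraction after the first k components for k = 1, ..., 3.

Step 1 — total variance = trace(Sigma) = Σ λ_i = 47 + 47 + 23 = 117.

Step 2 — fraction explained by component i = λ_i / Σ λ:
  PC1: 47/117 = 0.4017
  PC2: 47/117 = 0.4017
  PC3: 23/117 = 0.1966

Step 3 — cumulative fraction after k components = (λ_1 + ... + λ_k) / Σ λ:
  k = 1: 47/117 = 0.4017
  k = 2: (47 + 47)/117 = 94/117 = 0.8034
  k = 3: (47 + 47 + 23)/117 = 117/117 = 1

Summary (fraction, with percent):

explained: PC1 0.4017 (40.17%), PC2 0.4017 (40.17%), PC3 0.1966 (19.66%);  cumulative: 0.4017, 0.8034, 1


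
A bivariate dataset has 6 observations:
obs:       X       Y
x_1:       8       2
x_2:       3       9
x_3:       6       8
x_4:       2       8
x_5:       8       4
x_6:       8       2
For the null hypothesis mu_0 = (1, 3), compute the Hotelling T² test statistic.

Step 1 — sample mean vector:
  mean(X) = (8 + 3 + 6 + 2 + 8 + 8) / 6 = 35/6 = 5.8333
  mean(Y) = (2 + 9 + 8 + 8 + 4 + 2) / 6 = 33/6 = 5.5
  x̄ = (5.8333, 5.5),  deviation x̄ - mu_0 = (5.8333, 5.5) - (1, 3) = (4.8333, 2.5).

Step 2 — sample covariance matrix, S[i,j] = (1/(n-1)) · Σ_k (x_{k,i} - mean_i) · (x_{k,j} - mean_j), divisor n-1 = 5:
  S[X,X] = ((2.1667)·(2.1667) + (-2.8333)·(-2.8333) + (0.1667)·(0.1667) + (-3.8333)·(-3.8333) + (2.1667)·(2.1667) + (2.1667)·(2.1667)) / 5 = 36.8333/5 = 7.3667
  S[X,Y] = ((2.1667)·(-3.5) + (-2.8333)·(3.5) + (0.1667)·(2.5) + (-3.8333)·(2.5) + (2.1667)·(-1.5) + (2.1667)·(-3.5)) / 5 = -37.5/5 = -7.5
  S[Y,Y] = ((-3.5)·(-3.5) + (3.5)·(3.5) + (2.5)·(2.5) + (2.5)·(2.5) + (-1.5)·(-1.5) + (-3.5)·(-3.5)) / 5 = 51.5/5 = 10.3
  S = [[7.3667, -7.5],
 [-7.5, 10.3]].

Step 3 — invert S. det(S) = 7.3667·10.3 - (-7.5)² = 19.6267.
  S^{-1} = (1/det) · [[d, -b], [-b, a]] = [[0.5248, 0.3821],
 [0.3821, 0.3753]].

Step 4 — quadratic form (x̄ - mu_0)^T · S^{-1} · (x̄ - mu_0):
  S^{-1} · (x̄ - mu_0) = (3.4918, 2.7853),
  (x̄ - mu_0)^T · [...] = (4.8333)·(3.4918) + (2.5)·(2.7853) = 23.8406.

Step 5 — scale by n: T² = 6 · 23.8406 = 143.0435.

T² ≈ 143.0435


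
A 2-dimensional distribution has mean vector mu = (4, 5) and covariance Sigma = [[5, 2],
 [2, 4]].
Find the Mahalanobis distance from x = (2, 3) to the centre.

Step 1 — centre the observation: (x - mu) = (-2, -2).

Step 2 — invert Sigma. det(Sigma) = 5·4 - (2)² = 16.
  Sigma^{-1} = (1/det) · [[d, -b], [-b, a]] = [[0.25, -0.125],
 [-0.125, 0.3125]].

Step 3 — form the quadratic (x - mu)^T · Sigma^{-1} · (x - mu):
  Sigma^{-1} · (x - mu) = (-0.25, -0.375).
  (x - mu)^T · [Sigma^{-1} · (x - mu)] = (-2)·(-0.25) + (-2)·(-0.375) = 1.25.

Step 4 — take square root: d = √(1.25) ≈ 1.118.

d(x, mu) = √(1.25) ≈ 1.118


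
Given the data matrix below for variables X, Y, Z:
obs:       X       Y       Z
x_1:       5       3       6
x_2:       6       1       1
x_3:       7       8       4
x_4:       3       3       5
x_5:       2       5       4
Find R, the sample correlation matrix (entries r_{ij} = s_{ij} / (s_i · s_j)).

Step 1 — column means:
  mean(X) = (5 + 6 + 7 + 3 + 2) / 5 = 23/5 = 4.6
  mean(Y) = (3 + 1 + 8 + 3 + 5) / 5 = 20/5 = 4
  mean(Z) = (6 + 1 + 4 + 5 + 4) / 5 = 20/5 = 4

Step 2 — sample variances and covariances s[i,j] = (1/(n-1)) · Σ_k (x_{k,i} - mean_i) · (x_{k,j} - mean_j), with n-1 = 4:
  s[X,X] = ((0.4)·(0.4) + (1.4)·(1.4) + (2.4)·(2.4) + (-1.6)·(-1.6) + (-2.6)·(-2.6)) / 4 = 17.2/4 = 4.3
  s[X,Y] = ((0.4)·(-1) + (1.4)·(-3) + (2.4)·(4) + (-1.6)·(-1) + (-2.6)·(1)) / 4 = 4/4 = 1
  s[X,Z] = ((0.4)·(2) + (1.4)·(-3) + (2.4)·(0) + (-1.6)·(1) + (-2.6)·(0)) / 4 = -5/4 = -1.25
  s[Y,Y] = ((-1)·(-1) + (-3)·(-3) + (4)·(4) + (-1)·(-1) + (1)·(1)) / 4 = 28/4 = 7
  s[Y,Z] = ((-1)·(2) + (-3)·(-3) + (4)·(0) + (-1)·(1) + (1)·(0)) / 4 = 6/4 = 1.5
  s[Z,Z] = ((2)·(2) + (-3)·(-3) + (0)·(0) + (1)·(1) + (0)·(0)) / 4 = 14/4 = 3.5
  Sample standard deviations s_i = √(s[i,i]):
  s(X) = √(4.3) = 2.0736
  s(Y) = √(7) = 2.6458
  s(Z) = √(3.5) = 1.8708

Step 3 — r_{ij} = s_{ij} / (s_i · s_j):
  r[X,X] = 1 (diagonal).
  r[X,Y] = 1 / (2.0736 · 2.6458) = 1 / 5.4863 = 0.1823
  r[X,Z] = -1.25 / (2.0736 · 1.8708) = -1.25 / 3.8794 = -0.3222
  r[Y,Y] = 1 (diagonal).
  r[Y,Z] = 1.5 / (2.6458 · 1.8708) = 1.5 / 4.9497 = 0.303
  r[Z,Z] = 1 (diagonal).

R is symmetric with unit diagonal. Assembling:

R = [[1, 0.1823, -0.3222],
 [0.1823, 1, 0.303],
 [-0.3222, 0.303, 1]]


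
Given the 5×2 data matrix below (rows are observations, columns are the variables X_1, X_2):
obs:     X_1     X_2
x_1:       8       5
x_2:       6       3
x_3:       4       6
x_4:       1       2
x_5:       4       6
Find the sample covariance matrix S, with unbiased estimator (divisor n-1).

Step 1 — column means:
  mean(X_1) = (8 + 6 + 4 + 1 + 4) / 5 = 23/5 = 4.6
  mean(X_2) = (5 + 3 + 6 + 2 + 6) / 5 = 22/5 = 4.4

Step 2 — sample covariance S[i,j] = (1/(n-1)) · Σ_k (x_{k,i} - mean_i) · (x_{k,j} - mean_j), with n-1 = 4.
  S[X_1,X_1] = ((3.4)·(3.4) + (1.4)·(1.4) + (-0.6)·(-0.6) + (-3.6)·(-3.6) + (-0.6)·(-0.6)) / 4 = 27.2/4 = 6.8
  S[X_1,X_2] = ((3.4)·(0.6) + (1.4)·(-1.4) + (-0.6)·(1.6) + (-3.6)·(-2.4) + (-0.6)·(1.6)) / 4 = 6.8/4 = 1.7
  S[X_2,X_2] = ((0.6)·(0.6) + (-1.4)·(-1.4) + (1.6)·(1.6) + (-2.4)·(-2.4) + (1.6)·(1.6)) / 4 = 13.2/4 = 3.3

S is symmetric (S[j,i] = S[i,j]). Assembling:

S = [[6.8, 1.7],
 [1.7, 3.3]]


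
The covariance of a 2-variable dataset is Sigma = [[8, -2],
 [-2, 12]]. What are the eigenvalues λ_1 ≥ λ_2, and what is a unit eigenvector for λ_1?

Step 1 — characteristic polynomial of 2×2 Sigma:
  det(Sigma - λI) = λ² - trace · λ + det = 0.
  trace = 8 + 12 = 20, det = 8·12 - (-2)² = 92.
Step 2 — discriminant:
  Δ = trace² - 4·det = 400 - 368 = 32.
Step 3 — eigenvalues:
  λ = (trace ± √Δ)/2 = (20 ± 5.6569)/2,
  λ_1 = 12.8284,  λ_2 = 7.1716.

Step 4 — unit eigenvector for λ_1: solve (Sigma - λ_1 I)v = 0. First row:
  (8 - 12.8284)·v_x + (-2)·v_y = 0, i.e. (-4.8284)·v_x + (-2)·v_y = 0,
  so v ∝ (b, λ_1 - a) = (-2, 4.8284); multiply by -1 so the first entry is positive: u = (2, -4.8284).
  ||u|| = √((2)² + (-4.8284)²) = √(27.3137) ≈ 5.2263,
  v_1 = u/||u|| ≈ (0.3827, -0.9239) (||v_1|| = 1).

λ_1 = 12.8284,  λ_2 = 7.1716;  v_1 ≈ (0.3827, -0.9239)


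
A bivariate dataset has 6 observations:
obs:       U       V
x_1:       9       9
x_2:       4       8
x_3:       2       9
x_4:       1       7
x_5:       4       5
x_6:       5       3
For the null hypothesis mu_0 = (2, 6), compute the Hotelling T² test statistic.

Step 1 — sample mean vector:
  mean(U) = (9 + 4 + 2 + 1 + 4 + 5) / 6 = 25/6 = 4.1667
  mean(V) = (9 + 8 + 9 + 7 + 5 + 3) / 6 = 41/6 = 6.8333
  x̄ = (4.1667, 6.8333),  deviation x̄ - mu_0 = (4.1667, 6.8333) - (2, 6) = (2.1667, 0.8333).

Step 2 — sample covariance matrix, S[i,j] = (1/(n-1)) · Σ_k (x_{k,i} - mean_i) · (x_{k,j} - mean_j), divisor n-1 = 5:
  S[U,U] = ((4.8333)·(4.8333) + (-0.1667)·(-0.1667) + (-2.1667)·(-2.1667) + (-3.1667)·(-3.1667) + (-0.1667)·(-0.1667) + (0.8333)·(0.8333)) / 5 = 38.8333/5 = 7.7667
  S[U,V] = ((4.8333)·(2.1667) + (-0.1667)·(1.1667) + (-2.1667)·(2.1667) + (-3.1667)·(0.1667) + (-0.1667)·(-1.8333) + (0.8333)·(-3.8333)) / 5 = 2.1667/5 = 0.4333
  S[V,V] = ((2.1667)·(2.1667) + (1.1667)·(1.1667) + (2.1667)·(2.1667) + (0.1667)·(0.1667) + (-1.8333)·(-1.8333) + (-3.8333)·(-3.8333)) / 5 = 28.8333/5 = 5.7667
  S = [[7.7667, 0.4333],
 [0.4333, 5.7667]].

Step 3 — invert S. det(S) = 7.7667·5.7667 - (0.4333)² = 44.6.
  S^{-1} = (1/det) · [[d, -b], [-b, a]] = [[0.1293, -0.0097],
 [-0.0097, 0.1741]].

Step 4 — quadratic form (x̄ - mu_0)^T · S^{-1} · (x̄ - mu_0):
  S^{-1} · (x̄ - mu_0) = (0.272, 0.1241),
  (x̄ - mu_0)^T · [...] = (2.1667)·(0.272) + (0.8333)·(0.1241) = 0.6928.

Step 5 — scale by n: T² = 6 · 0.6928 = 4.157.

T² ≈ 4.157


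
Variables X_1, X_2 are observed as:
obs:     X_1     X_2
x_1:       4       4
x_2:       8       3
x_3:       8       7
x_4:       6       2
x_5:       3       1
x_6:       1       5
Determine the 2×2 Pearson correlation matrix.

Step 1 — column means:
  mean(X_1) = (4 + 8 + 8 + 6 + 3 + 1) / 6 = 30/6 = 5
  mean(X_2) = (4 + 3 + 7 + 2 + 1 + 5) / 6 = 22/6 = 3.6667

Step 2 — sample variances and covariances s[i,j] = (1/(n-1)) · Σ_k (x_{k,i} - mean_i) · (x_{k,j} - mean_j), with n-1 = 5:
  s[X_1,X_1] = ((-1)·(-1) + (3)·(3) + (3)·(3) + (1)·(1) + (-2)·(-2) + (-4)·(-4)) / 5 = 40/5 = 8
  s[X_1,X_2] = ((-1)·(0.3333) + (3)·(-0.6667) + (3)·(3.3333) + (1)·(-1.6667) + (-2)·(-2.6667) + (-4)·(1.3333)) / 5 = 6/5 = 1.2
  s[X_2,X_2] = ((0.3333)·(0.3333) + (-0.6667)·(-0.6667) + (3.3333)·(3.3333) + (-1.6667)·(-1.6667) + (-2.6667)·(-2.6667) + (1.3333)·(1.3333)) / 5 = 23.3333/5 = 4.6667
  Sample standard deviations s_i = √(s[i,i]):
  s(X_1) = √(8) = 2.8284
  s(X_2) = √(4.6667) = 2.1602

Step 3 — r_{ij} = s_{ij} / (s_i · s_j):
  r[X_1,X_1] = 1 (diagonal).
  r[X_1,X_2] = 1.2 / (2.8284 · 2.1602) = 1.2 / 6.1101 = 0.1964
  r[X_2,X_2] = 1 (diagonal).

R is symmetric with unit diagonal. Assembling:

R = [[1, 0.1964],
 [0.1964, 1]]


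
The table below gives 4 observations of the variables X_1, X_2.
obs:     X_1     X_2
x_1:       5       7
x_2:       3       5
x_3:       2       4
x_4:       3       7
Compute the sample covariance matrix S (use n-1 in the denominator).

Step 1 — column means:
  mean(X_1) = (5 + 3 + 2 + 3) / 4 = 13/4 = 3.25
  mean(X_2) = (7 + 5 + 4 + 7) / 4 = 23/4 = 5.75

Step 2 — sample covariance S[i,j] = (1/(n-1)) · Σ_k (x_{k,i} - mean_i) · (x_{k,j} - mean_j), with n-1 = 3.
  S[X_1,X_1] = ((1.75)·(1.75) + (-0.25)·(-0.25) + (-1.25)·(-1.25) + (-0.25)·(-0.25)) / 3 = 4.75/3 = 1.5833
  S[X_1,X_2] = ((1.75)·(1.25) + (-0.25)·(-0.75) + (-1.25)·(-1.75) + (-0.25)·(1.25)) / 3 = 4.25/3 = 1.4167
  S[X_2,X_2] = ((1.25)·(1.25) + (-0.75)·(-0.75) + (-1.75)·(-1.75) + (1.25)·(1.25)) / 3 = 6.75/3 = 2.25

S is symmetric (S[j,i] = S[i,j]). Assembling:

S = [[1.5833, 1.4167],
 [1.4167, 2.25]]


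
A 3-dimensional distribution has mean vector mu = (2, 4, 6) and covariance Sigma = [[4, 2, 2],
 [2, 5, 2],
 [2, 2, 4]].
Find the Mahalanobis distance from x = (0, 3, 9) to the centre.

Step 1 — centre the observation: (x - mu) = (-2, -1, 3).

Step 2 — invert Sigma (cofactor / det for 3×3, or solve directly):
  Sigma^{-1} = [[0.3636, -0.0909, -0.1364],
 [-0.0909, 0.2727, -0.0909],
 [-0.1364, -0.0909, 0.3636]].

Step 3 — form the quadratic (x - mu)^T · Sigma^{-1} · (x - mu):
  Sigma^{-1} · (x - mu) = (-1.0455, -0.3636, 1.4545).
  (x - mu)^T · [Sigma^{-1} · (x - mu)] = (-2)·(-1.0455) + (-1)·(-0.3636) + (3)·(1.4545) = 6.8182.

Step 4 — take square root: d = √(6.8182) ≈ 2.6112.

d(x, mu) = √(6.8182) ≈ 2.6112


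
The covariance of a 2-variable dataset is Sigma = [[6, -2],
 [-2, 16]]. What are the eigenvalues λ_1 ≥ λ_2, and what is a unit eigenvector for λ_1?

Step 1 — characteristic polynomial of 2×2 Sigma:
  det(Sigma - λI) = λ² - trace · λ + det = 0.
  trace = 6 + 16 = 22, det = 6·16 - (-2)² = 92.
Step 2 — discriminant:
  Δ = trace² - 4·det = 484 - 368 = 116.
Step 3 — eigenvalues:
  λ = (trace ± √Δ)/2 = (22 ± 10.7703)/2,
  λ_1 = 16.3852,  λ_2 = 5.6148.

Step 4 — unit eigenvector for λ_1: solve (Sigma - λ_1 I)v = 0. First row:
  (6 - 16.3852)·v_x + (-2)·v_y = 0, i.e. (-10.3852)·v_x + (-2)·v_y = 0,
  so v ∝ (b, λ_1 - a) = (-2, 10.3852); multiply by -1 so the first entry is positive: u = (2, -10.3852).
  ||u|| = √((2)² + (-10.3852)²) = √(111.8516) ≈ 10.576,
  v_1 = u/||u|| ≈ (0.1891, -0.982) (||v_1|| = 1).

λ_1 = 16.3852,  λ_2 = 5.6148;  v_1 ≈ (0.1891, -0.982)


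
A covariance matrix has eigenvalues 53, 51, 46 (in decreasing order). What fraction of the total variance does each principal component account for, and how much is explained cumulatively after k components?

Step 1 — total variance = trace(Sigma) = Σ λ_i = 53 + 51 + 46 = 150.

Step 2 — fraction explained by component i = λ_i / Σ λ:
  PC1: 53/150 = 0.3533
  PC2: 51/150 = 0.34
  PC3: 46/150 = 0.3067

Step 3 — cumulative fraction after k components = (λ_1 + ... + λ_k) / Σ λ:
  k = 1: 53/150 = 0.3533
  k = 2: (53 + 51)/150 = 104/150 = 0.6933
  k = 3: (53 + 51 + 46)/150 = 150/150 = 1

Summary (fraction, with percent):

explained: PC1 0.3533 (35.33%), PC2 0.34 (34%), PC3 0.3067 (30.67%);  cumulative: 0.3533, 0.6933, 1


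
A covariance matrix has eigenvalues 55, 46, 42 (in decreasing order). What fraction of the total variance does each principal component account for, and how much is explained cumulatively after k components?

Step 1 — total variance = trace(Sigma) = Σ λ_i = 55 + 46 + 42 = 143.

Step 2 — fraction explained by component i = λ_i / Σ λ:
  PC1: 55/143 = 0.3846
  PC2: 46/143 = 0.3217
  PC3: 42/143 = 0.2937

Step 3 — cumulative fraction after k components = (λ_1 + ... + λ_k) / Σ λ:
  k = 1: 55/143 = 0.3846
  k = 2: (55 + 46)/143 = 101/143 = 0.7063
  k = 3: (55 + 46 + 42)/143 = 143/143 = 1

Summary (fraction, with percent):

explained: PC1 0.3846 (38.46%), PC2 0.3217 (32.17%), PC3 0.2937 (29.37%);  cumulative: 0.3846, 0.7063, 1


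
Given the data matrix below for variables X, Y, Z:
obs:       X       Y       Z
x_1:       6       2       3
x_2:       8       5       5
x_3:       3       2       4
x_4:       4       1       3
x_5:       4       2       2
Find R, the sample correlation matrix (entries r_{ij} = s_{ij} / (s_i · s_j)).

Step 1 — column means:
  mean(X) = (6 + 8 + 3 + 4 + 4) / 5 = 25/5 = 5
  mean(Y) = (2 + 5 + 2 + 1 + 2) / 5 = 12/5 = 2.4
  mean(Z) = (3 + 5 + 4 + 3 + 2) / 5 = 17/5 = 3.4

Step 2 — sample variances and covariances s[i,j] = (1/(n-1)) · Σ_k (x_{k,i} - mean_i) · (x_{k,j} - mean_j), with n-1 = 4:
  s[X,X] = ((1)·(1) + (3)·(3) + (-2)·(-2) + (-1)·(-1) + (-1)·(-1)) / 4 = 16/4 = 4
  s[X,Y] = ((1)·(-0.4) + (3)·(2.6) + (-2)·(-0.4) + (-1)·(-1.4) + (-1)·(-0.4)) / 4 = 10/4 = 2.5
  s[X,Z] = ((1)·(-0.4) + (3)·(1.6) + (-2)·(0.6) + (-1)·(-0.4) + (-1)·(-1.4)) / 4 = 5/4 = 1.25
  s[Y,Y] = ((-0.4)·(-0.4) + (2.6)·(2.6) + (-0.4)·(-0.4) + (-1.4)·(-1.4) + (-0.4)·(-0.4)) / 4 = 9.2/4 = 2.3
  s[Y,Z] = ((-0.4)·(-0.4) + (2.6)·(1.6) + (-0.4)·(0.6) + (-1.4)·(-0.4) + (-0.4)·(-1.4)) / 4 = 5.2/4 = 1.3
  s[Z,Z] = ((-0.4)·(-0.4) + (1.6)·(1.6) + (0.6)·(0.6) + (-0.4)·(-0.4) + (-1.4)·(-1.4)) / 4 = 5.2/4 = 1.3
  Sample standard deviations s_i = √(s[i,i]):
  s(X) = √(4) = 2
  s(Y) = √(2.3) = 1.5166
  s(Z) = √(1.3) = 1.1402

Step 3 — r_{ij} = s_{ij} / (s_i · s_j):
  r[X,X] = 1 (diagonal).
  r[X,Y] = 2.5 / (2 · 1.5166) = 2.5 / 3.0332 = 0.8242
  r[X,Z] = 1.25 / (2 · 1.1402) = 1.25 / 2.2804 = 0.5482
  r[Y,Y] = 1 (diagonal).
  r[Y,Z] = 1.3 / (1.5166 · 1.1402) = 1.3 / 1.7292 = 0.7518
  r[Z,Z] = 1 (diagonal).

R is symmetric with unit diagonal. Assembling:

R = [[1, 0.8242, 0.5482],
 [0.8242, 1, 0.7518],
 [0.5482, 0.7518, 1]]
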